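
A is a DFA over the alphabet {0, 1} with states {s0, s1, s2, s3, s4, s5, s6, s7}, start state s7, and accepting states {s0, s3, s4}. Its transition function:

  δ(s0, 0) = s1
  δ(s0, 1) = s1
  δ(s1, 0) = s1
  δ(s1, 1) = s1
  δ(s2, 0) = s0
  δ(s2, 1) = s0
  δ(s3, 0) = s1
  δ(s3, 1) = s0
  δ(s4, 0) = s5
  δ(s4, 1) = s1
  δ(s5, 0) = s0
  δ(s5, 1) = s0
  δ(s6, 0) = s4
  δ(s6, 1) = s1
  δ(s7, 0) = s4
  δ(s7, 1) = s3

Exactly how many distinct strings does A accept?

5

The useful subgraph on states {s0, s3, s4, s5, s7} is acyclic, so L(A) is finite; the longest accepting path visits 4 useful states, giving maximum string length 3.
Counting accepting paths from s7 by length: 2 of length 1, 1 of length 2, 2 of length 3. Total 5.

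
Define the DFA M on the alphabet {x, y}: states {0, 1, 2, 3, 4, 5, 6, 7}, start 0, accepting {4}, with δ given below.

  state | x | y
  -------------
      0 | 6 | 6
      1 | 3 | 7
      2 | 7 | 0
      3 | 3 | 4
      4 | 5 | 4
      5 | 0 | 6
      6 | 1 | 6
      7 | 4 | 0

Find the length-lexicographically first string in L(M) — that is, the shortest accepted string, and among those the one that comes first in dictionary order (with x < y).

A breadth-first search from 0 reaches an accepting state first via the path 0 → 6 → 1 → 3 → 4 on input xxxy.
No string of length < 4 is accepted (BFS exhausts all shorter strings without reaching an accepting state), and xxxy is the lexicographically least accepting string of length 4.

xxxy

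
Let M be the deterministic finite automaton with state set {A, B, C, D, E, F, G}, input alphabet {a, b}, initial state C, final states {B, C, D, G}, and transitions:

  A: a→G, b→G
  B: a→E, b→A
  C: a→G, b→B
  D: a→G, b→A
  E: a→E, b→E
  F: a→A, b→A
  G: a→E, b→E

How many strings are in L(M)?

5

The useful subgraph on states {A, B, C, G} is acyclic, so L(M) is finite; the longest accepting path visits 4 useful states, giving maximum string length 3.
Counting accepting paths from C by length: 1 of length 0, 2 of length 1, 2 of length 3. Total 5.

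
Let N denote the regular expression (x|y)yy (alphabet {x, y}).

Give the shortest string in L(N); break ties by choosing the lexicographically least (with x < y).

By inspection of the expression, no string of length less than 3 matches, and xyy is the lexicographically first match of length 3.

xyy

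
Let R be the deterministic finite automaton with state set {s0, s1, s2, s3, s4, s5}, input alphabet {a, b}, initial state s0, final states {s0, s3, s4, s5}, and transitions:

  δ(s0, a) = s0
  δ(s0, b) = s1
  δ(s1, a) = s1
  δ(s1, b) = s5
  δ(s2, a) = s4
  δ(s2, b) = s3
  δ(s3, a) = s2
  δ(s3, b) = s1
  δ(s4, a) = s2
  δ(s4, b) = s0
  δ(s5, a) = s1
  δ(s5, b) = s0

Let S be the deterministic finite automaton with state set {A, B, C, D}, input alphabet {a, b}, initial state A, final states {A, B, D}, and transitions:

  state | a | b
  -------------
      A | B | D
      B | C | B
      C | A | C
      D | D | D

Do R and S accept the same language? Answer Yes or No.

No

The string aa is accepted by R but rejected by S.
So L(R) ≠ L(S).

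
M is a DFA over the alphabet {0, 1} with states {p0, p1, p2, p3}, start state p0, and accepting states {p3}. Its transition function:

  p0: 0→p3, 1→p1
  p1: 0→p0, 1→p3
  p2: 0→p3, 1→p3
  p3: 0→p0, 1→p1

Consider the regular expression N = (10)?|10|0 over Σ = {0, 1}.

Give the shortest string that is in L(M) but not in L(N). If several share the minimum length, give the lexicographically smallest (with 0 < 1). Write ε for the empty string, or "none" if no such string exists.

The string 11 is accepted by M but not by N.
No shorter string lies in the difference, and 11 is the lexicographically first length-2 string in L(M) \ L(N).

11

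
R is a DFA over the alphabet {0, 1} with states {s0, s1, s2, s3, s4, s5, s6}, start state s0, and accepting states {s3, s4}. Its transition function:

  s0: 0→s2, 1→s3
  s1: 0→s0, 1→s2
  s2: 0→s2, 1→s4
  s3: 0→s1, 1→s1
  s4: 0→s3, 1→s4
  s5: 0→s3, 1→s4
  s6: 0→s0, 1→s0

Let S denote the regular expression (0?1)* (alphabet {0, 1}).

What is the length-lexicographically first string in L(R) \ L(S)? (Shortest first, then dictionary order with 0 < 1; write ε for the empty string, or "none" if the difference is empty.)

The string 001 is accepted by R but not by S.
No shorter string lies in the difference, and 001 is the lexicographically first length-3 string in L(R) \ L(S).

001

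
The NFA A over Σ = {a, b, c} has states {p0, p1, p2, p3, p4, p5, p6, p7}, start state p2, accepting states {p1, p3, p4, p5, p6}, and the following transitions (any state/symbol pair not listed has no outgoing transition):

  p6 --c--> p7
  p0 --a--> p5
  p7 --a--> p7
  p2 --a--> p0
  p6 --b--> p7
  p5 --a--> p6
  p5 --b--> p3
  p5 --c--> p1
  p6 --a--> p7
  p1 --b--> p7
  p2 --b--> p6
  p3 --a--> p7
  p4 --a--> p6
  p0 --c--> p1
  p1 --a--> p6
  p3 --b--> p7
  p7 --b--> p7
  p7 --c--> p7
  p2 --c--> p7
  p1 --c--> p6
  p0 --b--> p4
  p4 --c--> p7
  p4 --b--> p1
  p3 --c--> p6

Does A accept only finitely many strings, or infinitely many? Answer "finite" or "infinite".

finite

The useful states (reachable from p2 and able to reach an accepting state) are {p0, p1, p2, p3, p4, p5, p6}.
Restricted to these states the transition graph has no cycle, so every accepting path has bounded length and L is finite.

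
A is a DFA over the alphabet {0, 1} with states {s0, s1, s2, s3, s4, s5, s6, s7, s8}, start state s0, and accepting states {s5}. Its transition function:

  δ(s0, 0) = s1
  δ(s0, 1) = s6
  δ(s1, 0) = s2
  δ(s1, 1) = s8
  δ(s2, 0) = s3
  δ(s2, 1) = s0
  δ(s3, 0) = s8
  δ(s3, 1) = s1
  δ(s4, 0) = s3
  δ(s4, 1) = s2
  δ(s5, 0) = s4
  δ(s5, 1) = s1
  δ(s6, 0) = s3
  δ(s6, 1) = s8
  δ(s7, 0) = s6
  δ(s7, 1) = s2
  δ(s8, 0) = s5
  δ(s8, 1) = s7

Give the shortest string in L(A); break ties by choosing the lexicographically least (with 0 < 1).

A breadth-first search from s0 reaches an accepting state first via the path s0 → s1 → s8 → s5 on input 010.
No string of length < 3 is accepted (BFS exhausts all shorter strings without reaching an accepting state), and 010 is the lexicographically least accepting string of length 3.

010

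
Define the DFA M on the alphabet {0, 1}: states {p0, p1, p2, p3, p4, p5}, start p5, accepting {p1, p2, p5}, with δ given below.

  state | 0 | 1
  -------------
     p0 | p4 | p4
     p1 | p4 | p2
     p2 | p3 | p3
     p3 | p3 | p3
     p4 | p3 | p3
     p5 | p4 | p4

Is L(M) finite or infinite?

The useful states (reachable from p5 and able to reach an accepting state) are {p5}.
Restricted to these states the transition graph has no cycle, so every accepting path has bounded length and L is finite.

finite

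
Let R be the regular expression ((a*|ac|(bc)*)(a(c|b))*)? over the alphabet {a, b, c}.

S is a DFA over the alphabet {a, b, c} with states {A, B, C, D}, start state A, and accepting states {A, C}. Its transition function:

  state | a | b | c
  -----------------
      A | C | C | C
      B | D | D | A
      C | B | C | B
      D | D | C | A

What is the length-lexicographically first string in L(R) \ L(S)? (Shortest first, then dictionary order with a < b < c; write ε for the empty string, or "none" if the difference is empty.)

The string aa is accepted by R but not by S.
No shorter string lies in the difference, and aa is the lexicographically first length-2 string in L(R) \ L(S).

aa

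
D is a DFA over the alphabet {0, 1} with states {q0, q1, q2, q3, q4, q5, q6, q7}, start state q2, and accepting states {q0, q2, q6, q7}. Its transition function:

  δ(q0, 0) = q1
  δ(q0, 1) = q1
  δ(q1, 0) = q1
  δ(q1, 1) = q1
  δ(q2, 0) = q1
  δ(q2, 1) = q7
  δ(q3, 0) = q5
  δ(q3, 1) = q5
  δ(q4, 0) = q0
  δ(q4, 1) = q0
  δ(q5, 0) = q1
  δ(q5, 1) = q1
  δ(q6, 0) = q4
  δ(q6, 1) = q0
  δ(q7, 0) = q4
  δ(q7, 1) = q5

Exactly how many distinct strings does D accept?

The useful subgraph on states {q0, q2, q4, q7} is acyclic, so L(D) is finite; the longest accepting path visits 4 useful states, giving maximum string length 3.
Counting accepting paths from q2 by length: 1 of length 0, 1 of length 1, 2 of length 3. Total 4.

4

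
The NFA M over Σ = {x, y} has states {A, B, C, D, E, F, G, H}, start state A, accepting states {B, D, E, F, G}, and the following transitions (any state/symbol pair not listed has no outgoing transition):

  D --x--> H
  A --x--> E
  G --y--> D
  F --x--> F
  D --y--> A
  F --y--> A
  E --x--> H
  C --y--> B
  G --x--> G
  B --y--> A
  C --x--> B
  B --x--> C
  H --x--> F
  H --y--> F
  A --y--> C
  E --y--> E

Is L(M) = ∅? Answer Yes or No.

No

The string x is accepted: the run A → E ends in the accepting state E.
Since at least one string is accepted, L(M) is not empty.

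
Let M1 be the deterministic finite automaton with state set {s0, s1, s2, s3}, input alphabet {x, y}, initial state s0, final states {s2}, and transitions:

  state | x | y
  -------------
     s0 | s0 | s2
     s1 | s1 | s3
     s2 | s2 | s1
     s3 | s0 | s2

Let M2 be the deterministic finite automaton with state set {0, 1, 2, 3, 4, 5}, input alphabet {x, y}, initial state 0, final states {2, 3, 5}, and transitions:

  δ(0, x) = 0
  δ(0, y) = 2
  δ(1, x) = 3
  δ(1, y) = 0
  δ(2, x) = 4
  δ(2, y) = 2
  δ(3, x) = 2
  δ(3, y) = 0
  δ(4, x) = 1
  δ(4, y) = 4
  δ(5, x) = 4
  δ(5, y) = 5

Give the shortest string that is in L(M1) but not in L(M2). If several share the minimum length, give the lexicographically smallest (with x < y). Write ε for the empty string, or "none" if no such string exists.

yx

The string yx is accepted by M1 but not by M2.
No shorter string lies in the difference, and yx is the lexicographically first length-2 string in L(M1) \ L(M2).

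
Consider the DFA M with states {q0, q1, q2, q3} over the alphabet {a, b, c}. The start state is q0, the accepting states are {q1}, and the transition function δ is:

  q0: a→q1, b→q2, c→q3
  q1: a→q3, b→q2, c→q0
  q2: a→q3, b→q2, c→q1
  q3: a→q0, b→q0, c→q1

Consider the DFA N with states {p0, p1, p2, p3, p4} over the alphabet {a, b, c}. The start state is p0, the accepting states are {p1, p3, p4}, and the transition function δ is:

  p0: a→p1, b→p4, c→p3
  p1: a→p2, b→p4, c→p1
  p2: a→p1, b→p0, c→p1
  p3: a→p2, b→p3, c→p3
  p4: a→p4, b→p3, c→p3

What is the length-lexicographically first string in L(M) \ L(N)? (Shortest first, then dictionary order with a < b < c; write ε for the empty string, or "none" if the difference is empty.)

The string aca is accepted by M but not by N.
No shorter string lies in the difference, and aca is the lexicographically first length-3 string in L(M) \ L(N).

aca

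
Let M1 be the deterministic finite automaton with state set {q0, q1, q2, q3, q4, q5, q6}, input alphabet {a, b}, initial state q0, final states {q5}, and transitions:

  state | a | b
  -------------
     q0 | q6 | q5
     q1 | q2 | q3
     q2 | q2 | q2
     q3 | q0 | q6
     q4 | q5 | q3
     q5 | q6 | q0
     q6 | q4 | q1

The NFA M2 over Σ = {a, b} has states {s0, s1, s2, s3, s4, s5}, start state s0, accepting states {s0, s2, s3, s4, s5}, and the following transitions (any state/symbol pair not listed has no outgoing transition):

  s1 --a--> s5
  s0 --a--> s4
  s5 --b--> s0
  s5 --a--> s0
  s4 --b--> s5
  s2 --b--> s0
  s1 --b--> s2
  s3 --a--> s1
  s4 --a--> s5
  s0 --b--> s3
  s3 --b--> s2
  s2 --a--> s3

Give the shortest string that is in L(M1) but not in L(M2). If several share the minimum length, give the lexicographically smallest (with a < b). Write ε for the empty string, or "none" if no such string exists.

aabaaabbaa

The string aabaaabbaa is accepted by M1 but not by M2.
No shorter string lies in the difference, and aabaaabbaa is the lexicographically first length-10 string in L(M1) \ L(M2).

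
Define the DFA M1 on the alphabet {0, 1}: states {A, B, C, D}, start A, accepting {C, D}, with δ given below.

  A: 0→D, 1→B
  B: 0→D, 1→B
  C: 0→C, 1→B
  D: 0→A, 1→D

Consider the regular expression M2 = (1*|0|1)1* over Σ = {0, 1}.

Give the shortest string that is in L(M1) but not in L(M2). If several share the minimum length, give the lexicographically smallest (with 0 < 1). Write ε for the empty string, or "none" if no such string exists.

10

The string 10 is accepted by M1 but not by M2.
No shorter string lies in the difference, and 10 is the lexicographically first length-2 string in L(M1) \ L(M2).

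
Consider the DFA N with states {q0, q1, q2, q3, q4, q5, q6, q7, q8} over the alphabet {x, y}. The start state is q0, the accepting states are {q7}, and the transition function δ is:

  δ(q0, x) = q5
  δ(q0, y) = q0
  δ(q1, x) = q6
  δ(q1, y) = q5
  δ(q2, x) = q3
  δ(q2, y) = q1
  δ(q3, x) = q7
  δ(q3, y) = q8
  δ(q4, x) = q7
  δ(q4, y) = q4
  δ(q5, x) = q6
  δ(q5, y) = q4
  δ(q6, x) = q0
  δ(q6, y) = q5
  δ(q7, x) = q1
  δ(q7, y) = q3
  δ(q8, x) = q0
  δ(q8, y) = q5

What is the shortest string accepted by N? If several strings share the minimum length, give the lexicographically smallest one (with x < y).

xyx

A breadth-first search from q0 reaches an accepting state first via the path q0 → q5 → q4 → q7 on input xyx.
No string of length < 3 is accepted (BFS exhausts all shorter strings without reaching an accepting state), and xyx is the lexicographically least accepting string of length 3.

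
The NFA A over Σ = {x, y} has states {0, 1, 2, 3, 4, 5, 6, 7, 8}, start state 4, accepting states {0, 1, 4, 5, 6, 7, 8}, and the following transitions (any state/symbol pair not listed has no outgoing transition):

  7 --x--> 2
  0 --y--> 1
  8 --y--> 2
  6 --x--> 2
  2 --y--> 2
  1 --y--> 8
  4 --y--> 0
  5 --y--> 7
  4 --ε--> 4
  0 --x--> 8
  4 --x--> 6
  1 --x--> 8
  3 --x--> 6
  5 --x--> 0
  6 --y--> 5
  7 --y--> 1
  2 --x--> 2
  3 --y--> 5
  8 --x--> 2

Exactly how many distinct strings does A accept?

17

The useful subgraph on states {0, 1, 4, 5, 6, 7, 8} is acyclic, so L(A) is finite; the longest accepting path visits 6 useful states, giving maximum string length 5.
Counting accepting paths from 4 by length: 1 of length 0, 2 of length 1, 3 of length 2, 4 of length 3, 3 of length 4, 4 of length 5. Total 17.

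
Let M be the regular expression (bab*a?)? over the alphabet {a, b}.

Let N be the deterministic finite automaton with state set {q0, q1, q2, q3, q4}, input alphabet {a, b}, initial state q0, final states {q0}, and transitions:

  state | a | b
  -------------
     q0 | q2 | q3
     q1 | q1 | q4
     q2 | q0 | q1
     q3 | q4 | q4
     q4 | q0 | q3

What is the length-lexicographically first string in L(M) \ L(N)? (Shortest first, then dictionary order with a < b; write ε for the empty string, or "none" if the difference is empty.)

The string ba is accepted by M but not by N.
No shorter string lies in the difference, and ba is the lexicographically first length-2 string in L(M) \ L(N).

ba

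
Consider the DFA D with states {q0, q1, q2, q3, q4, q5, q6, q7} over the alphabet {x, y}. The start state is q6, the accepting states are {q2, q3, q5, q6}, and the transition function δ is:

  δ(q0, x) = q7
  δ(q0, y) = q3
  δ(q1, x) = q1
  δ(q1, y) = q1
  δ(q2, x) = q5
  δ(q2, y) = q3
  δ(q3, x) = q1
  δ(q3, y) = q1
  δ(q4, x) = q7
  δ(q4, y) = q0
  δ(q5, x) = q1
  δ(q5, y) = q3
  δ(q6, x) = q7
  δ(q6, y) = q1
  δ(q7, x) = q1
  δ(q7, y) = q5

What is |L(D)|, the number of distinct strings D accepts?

3

The useful subgraph on states {q3, q5, q6, q7} is acyclic, so L(D) is finite; the longest accepting path visits 4 useful states, giving maximum string length 3.
Counting accepting paths from q6 by length: 1 of length 0, 1 of length 2, 1 of length 3. Total 3.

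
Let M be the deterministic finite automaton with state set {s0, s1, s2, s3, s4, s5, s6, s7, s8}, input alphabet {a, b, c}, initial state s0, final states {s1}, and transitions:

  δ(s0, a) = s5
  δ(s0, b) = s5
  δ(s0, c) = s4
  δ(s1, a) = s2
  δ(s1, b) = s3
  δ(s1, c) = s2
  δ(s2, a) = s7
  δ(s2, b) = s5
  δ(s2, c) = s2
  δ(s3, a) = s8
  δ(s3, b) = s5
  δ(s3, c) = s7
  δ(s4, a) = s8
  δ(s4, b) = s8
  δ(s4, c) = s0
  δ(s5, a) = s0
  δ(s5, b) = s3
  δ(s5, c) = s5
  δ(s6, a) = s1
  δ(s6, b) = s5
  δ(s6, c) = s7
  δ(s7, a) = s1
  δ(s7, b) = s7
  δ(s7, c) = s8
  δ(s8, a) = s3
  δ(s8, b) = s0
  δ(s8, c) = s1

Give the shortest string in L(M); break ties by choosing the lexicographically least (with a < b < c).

cac

A breadth-first search from s0 reaches an accepting state first via the path s0 → s4 → s8 → s1 on input cac.
No string of length < 3 is accepted (BFS exhausts all shorter strings without reaching an accepting state), and cac is the lexicographically least accepting string of length 3.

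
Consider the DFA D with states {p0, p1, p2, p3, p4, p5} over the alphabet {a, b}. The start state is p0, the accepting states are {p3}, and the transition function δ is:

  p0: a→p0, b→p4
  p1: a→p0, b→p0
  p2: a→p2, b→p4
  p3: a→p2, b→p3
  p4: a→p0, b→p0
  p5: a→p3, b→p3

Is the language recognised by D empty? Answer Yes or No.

Yes

The states reachable from the start state are {p0, p4}.
None of the accepting states {p3} is reachable, so no string is accepted and L(D) = ∅.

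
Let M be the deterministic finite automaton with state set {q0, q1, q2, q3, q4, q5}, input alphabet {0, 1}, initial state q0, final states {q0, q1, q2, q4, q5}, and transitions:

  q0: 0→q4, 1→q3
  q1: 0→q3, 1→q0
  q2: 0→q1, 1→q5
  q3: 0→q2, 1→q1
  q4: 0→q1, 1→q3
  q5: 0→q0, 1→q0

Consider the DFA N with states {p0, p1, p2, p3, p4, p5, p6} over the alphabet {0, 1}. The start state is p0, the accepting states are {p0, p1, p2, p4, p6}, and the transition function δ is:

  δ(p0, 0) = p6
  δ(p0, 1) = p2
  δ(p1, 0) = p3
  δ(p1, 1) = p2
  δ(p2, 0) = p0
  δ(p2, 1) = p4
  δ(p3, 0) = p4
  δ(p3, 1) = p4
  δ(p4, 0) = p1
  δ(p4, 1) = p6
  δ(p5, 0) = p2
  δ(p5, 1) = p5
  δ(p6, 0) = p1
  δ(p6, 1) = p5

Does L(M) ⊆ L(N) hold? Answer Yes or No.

The string 011 is in L(M) but not in L(N).
So L(M) ⊄ L(N).

No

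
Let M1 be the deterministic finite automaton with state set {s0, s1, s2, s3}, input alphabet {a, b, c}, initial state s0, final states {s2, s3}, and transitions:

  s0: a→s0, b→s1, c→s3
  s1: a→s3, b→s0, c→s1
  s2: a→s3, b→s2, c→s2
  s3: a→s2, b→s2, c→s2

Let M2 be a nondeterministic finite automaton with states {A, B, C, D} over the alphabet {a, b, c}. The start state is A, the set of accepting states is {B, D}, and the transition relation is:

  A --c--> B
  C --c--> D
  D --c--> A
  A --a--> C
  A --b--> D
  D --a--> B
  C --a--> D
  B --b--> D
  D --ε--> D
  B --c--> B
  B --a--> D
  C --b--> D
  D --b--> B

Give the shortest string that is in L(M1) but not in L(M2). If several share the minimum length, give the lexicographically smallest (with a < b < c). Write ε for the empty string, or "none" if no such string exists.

aac

The string aac is accepted by M1 but not by M2.
No shorter string lies in the difference, and aac is the lexicographically first length-3 string in L(M1) \ L(M2).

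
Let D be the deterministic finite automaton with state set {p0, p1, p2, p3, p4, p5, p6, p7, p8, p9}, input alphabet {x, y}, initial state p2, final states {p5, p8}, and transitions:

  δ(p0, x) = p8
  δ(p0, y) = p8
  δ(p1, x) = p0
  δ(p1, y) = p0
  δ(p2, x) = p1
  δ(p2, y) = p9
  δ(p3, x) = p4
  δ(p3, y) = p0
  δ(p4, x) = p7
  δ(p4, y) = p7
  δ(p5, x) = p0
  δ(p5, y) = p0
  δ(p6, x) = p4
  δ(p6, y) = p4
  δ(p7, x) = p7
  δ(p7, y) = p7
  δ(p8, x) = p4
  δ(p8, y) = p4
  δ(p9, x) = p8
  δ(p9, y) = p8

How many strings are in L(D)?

6

The useful subgraph on states {p0, p1, p2, p8, p9} is acyclic, so L(D) is finite; the longest accepting path visits 4 useful states, giving maximum string length 3.
Counting accepting paths from p2 by length: 2 of length 2, 4 of length 3. Total 6.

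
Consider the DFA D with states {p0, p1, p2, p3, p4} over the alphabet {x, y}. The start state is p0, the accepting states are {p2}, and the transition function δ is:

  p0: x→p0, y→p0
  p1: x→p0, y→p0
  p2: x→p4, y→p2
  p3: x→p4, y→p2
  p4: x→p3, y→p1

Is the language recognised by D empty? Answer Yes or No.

The states reachable from the start state are {p0}.
None of the accepting states {p2} is reachable, so no string is accepted and L(D) = ∅.

Yes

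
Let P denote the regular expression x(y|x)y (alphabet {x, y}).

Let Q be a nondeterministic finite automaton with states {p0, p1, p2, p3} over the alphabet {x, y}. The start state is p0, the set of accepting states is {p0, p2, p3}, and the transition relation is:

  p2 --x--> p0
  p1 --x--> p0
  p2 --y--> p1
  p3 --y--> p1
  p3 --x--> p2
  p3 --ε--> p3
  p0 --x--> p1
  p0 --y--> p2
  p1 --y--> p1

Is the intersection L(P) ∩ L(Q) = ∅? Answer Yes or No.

No

The string xxy is accepted by both P and Q.
Hence L(P) ∩ L(Q) ≠ ∅.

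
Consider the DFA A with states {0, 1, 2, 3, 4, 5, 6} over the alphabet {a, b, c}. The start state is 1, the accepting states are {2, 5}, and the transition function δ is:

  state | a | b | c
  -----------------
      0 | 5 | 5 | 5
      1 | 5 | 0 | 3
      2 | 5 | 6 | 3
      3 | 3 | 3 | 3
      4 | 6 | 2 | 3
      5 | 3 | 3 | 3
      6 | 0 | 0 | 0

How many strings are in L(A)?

4

The useful subgraph on states {0, 1, 5} is acyclic, so L(A) is finite; the longest accepting path visits 3 useful states, giving maximum string length 2.
Counting accepting paths from 1 by length: 1 of length 1, 3 of length 2. Total 4.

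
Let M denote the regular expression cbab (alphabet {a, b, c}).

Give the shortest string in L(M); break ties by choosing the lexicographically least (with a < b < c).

cbab

By inspection of the expression, no string of length less than 4 matches, and cbab is the lexicographically first match of length 4.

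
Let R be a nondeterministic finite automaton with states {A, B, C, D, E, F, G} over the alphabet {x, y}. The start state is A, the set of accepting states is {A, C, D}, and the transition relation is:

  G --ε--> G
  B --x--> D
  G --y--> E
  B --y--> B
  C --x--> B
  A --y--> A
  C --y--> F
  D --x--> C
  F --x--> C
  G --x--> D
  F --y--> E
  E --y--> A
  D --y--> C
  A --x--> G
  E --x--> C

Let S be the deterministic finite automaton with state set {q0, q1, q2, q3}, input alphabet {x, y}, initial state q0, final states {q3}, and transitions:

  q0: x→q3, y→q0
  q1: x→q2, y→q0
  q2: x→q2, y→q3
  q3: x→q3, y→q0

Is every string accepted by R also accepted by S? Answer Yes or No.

No

The empty string ε is in L(R) but not in L(S).
So L(R) ⊄ L(S).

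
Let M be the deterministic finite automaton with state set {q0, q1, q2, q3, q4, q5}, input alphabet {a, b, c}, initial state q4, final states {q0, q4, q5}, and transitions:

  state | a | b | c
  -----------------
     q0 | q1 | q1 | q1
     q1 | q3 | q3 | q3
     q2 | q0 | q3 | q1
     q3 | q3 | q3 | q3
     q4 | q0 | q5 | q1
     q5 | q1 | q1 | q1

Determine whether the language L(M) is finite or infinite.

The useful states (reachable from q4 and able to reach an accepting state) are {q0, q4, q5}.
Restricted to these states the transition graph has no cycle, so every accepting path has bounded length and L is finite.

finite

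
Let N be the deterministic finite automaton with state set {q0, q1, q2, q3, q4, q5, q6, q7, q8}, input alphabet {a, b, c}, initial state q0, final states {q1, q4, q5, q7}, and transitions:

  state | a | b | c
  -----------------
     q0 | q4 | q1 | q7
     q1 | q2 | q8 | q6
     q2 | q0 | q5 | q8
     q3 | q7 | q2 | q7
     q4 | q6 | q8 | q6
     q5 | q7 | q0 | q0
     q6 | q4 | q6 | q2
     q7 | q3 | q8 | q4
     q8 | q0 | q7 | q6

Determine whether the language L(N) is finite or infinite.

State q0 is reachable from the start and can reach an accepting state, and it lies on the cycle q0 → q1 → q8 → q0.
Traversing that cycle any number of times yields accepted strings of unbounded length, so the language is infinite.

infinite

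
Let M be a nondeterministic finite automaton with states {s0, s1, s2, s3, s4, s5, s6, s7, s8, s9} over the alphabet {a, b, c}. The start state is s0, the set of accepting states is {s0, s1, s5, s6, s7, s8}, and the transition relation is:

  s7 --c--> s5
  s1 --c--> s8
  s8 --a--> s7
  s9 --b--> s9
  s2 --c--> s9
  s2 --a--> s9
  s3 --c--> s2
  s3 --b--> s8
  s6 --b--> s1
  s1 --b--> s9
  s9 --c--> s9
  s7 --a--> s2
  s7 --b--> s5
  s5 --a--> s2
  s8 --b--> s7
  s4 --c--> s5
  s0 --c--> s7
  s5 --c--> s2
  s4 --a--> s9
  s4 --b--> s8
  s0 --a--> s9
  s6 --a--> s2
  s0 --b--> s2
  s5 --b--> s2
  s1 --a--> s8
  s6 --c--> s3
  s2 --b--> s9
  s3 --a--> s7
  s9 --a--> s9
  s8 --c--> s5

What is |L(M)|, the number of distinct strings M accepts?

4

The useful subgraph on states {s0, s5, s7} is acyclic, so L(M) is finite; the longest accepting path visits 3 useful states, giving maximum string length 2.
Counting accepting paths from s0 by length: 1 of length 0, 1 of length 1, 2 of length 2. Total 4.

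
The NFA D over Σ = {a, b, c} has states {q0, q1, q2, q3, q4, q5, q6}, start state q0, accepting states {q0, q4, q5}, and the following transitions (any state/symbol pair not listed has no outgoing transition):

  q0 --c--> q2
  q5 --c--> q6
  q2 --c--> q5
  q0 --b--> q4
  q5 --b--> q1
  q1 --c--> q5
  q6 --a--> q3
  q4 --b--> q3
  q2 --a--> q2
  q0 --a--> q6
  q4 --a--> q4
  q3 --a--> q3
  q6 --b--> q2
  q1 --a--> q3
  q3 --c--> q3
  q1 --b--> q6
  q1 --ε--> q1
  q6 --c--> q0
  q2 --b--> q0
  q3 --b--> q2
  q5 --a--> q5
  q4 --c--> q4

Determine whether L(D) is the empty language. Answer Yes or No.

The empty string ε is accepted: the run q0 ends in the accepting state q0.
Since at least one string is accepted, L(D) is not empty.

No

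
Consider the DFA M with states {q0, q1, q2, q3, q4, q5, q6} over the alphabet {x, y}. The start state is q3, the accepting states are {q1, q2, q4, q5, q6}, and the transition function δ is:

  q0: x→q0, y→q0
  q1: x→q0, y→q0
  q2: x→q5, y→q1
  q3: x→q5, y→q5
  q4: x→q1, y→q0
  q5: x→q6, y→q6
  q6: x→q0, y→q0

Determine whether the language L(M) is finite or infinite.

finite

The useful states (reachable from q3 and able to reach an accepting state) are {q3, q5, q6}.
Restricted to these states the transition graph has no cycle, so every accepting path has bounded length and L is finite.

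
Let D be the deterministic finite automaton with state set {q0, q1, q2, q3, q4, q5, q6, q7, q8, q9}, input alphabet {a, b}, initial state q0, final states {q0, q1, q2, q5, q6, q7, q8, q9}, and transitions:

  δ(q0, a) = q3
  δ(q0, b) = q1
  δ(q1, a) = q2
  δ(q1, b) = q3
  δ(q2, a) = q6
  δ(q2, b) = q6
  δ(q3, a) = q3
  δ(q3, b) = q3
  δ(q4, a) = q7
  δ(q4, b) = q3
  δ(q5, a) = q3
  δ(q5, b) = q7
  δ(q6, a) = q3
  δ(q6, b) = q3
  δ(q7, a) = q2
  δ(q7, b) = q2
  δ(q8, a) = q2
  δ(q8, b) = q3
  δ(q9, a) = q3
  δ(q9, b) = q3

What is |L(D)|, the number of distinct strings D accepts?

5

The useful subgraph on states {q0, q1, q2, q6} is acyclic, so L(D) is finite; the longest accepting path visits 4 useful states, giving maximum string length 3.
Counting accepting paths from q0 by length: 1 of length 0, 1 of length 1, 1 of length 2, 2 of length 3. Total 5.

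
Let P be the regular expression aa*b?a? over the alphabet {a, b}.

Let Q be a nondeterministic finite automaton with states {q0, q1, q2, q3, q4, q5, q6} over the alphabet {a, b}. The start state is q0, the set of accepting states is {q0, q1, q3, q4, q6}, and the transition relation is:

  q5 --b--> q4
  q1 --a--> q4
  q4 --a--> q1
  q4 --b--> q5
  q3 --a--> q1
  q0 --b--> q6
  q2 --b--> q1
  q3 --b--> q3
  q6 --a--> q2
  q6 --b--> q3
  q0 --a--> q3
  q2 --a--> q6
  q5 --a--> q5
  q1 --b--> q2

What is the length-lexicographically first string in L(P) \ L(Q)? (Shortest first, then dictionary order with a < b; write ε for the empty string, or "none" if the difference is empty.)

The string aab is accepted by P but not by Q.
No shorter string lies in the difference, and aab is the lexicographically first length-3 string in L(P) \ L(Q).

aab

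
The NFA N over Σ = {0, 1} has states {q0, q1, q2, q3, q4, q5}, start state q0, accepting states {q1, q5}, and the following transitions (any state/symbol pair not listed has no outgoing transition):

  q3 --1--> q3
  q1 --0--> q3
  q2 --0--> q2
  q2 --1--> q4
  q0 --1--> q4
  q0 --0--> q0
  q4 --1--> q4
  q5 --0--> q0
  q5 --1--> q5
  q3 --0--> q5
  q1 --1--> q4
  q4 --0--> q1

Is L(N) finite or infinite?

infinite

State q0 is reachable from the start and can reach an accepting state, and it lies on the cycle q0 → q0.
Traversing that cycle any number of times yields accepted strings of unbounded length, so the language is infinite.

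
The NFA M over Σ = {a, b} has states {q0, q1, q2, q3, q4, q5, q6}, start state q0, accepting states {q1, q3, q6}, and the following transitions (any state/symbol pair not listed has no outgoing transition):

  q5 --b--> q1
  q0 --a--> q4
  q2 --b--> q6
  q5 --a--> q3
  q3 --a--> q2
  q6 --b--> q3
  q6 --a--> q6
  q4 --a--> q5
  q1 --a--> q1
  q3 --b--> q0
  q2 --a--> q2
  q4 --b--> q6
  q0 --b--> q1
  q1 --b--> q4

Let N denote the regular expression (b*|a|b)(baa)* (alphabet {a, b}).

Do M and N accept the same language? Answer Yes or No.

The string ab is accepted by M but rejected by N.
So L(M) ≠ L(N).

No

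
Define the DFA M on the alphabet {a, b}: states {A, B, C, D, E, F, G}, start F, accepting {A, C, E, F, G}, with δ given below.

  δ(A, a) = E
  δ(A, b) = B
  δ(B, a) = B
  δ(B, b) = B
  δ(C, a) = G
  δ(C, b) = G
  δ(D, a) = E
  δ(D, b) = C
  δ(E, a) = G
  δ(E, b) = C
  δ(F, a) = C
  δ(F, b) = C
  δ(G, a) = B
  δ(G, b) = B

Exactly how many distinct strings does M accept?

The useful subgraph on states {C, F, G} is acyclic, so L(M) is finite; the longest accepting path visits 3 useful states, giving maximum string length 2.
Counting accepting paths from F by length: 1 of length 0, 2 of length 1, 4 of length 2. Total 7.

7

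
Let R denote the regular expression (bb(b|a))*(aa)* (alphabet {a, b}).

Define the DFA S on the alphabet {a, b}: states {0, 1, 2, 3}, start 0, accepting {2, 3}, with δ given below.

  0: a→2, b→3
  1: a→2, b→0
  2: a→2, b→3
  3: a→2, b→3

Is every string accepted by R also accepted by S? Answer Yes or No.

No

The empty string ε is in L(R) but not in L(S).
So L(R) ⊄ L(S).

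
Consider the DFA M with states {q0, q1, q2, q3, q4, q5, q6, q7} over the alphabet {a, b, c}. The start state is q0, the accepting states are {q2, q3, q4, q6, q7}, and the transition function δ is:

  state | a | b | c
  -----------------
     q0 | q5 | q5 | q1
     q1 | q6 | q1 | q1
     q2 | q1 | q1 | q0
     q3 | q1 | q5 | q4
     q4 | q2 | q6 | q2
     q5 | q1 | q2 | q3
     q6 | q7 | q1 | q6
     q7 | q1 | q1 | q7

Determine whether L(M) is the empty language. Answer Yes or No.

No

The string ab is accepted: the run q0 → q5 → q2 ends in the accepting state q2.
Since at least one string is accepted, L(M) is not empty.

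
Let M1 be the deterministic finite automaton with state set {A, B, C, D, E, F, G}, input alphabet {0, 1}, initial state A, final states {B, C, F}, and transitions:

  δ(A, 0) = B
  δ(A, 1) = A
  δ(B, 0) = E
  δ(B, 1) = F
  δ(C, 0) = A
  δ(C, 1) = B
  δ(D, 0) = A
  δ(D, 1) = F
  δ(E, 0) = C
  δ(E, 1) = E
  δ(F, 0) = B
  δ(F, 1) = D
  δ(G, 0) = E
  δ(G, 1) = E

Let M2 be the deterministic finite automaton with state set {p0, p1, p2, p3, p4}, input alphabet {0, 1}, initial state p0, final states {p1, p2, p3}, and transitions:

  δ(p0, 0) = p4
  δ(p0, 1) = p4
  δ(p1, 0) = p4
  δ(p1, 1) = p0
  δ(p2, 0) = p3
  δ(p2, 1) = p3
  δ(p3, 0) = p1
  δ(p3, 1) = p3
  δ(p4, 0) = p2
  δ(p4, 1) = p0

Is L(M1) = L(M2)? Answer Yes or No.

No

The string 0 is accepted by M1 but rejected by M2.
So L(M1) ≠ L(M2).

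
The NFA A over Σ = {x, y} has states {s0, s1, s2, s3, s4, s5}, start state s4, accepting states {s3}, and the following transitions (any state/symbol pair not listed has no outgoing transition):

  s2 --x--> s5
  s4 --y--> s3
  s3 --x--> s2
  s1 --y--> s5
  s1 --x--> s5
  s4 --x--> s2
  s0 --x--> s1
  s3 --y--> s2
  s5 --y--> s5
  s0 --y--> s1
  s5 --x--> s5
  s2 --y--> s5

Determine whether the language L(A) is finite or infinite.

finite

The useful states (reachable from s4 and able to reach an accepting state) are {s3, s4}.
Restricted to these states the transition graph has no cycle, so every accepting path has bounded length and L is finite.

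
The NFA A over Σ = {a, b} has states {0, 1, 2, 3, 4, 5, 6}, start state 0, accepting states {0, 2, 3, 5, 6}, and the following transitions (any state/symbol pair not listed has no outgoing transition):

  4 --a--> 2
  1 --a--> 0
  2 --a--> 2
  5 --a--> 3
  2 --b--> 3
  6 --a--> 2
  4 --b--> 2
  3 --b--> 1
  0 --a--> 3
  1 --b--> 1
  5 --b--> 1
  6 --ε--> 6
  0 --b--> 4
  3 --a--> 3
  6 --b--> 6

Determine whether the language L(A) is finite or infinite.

State 0 is reachable from the start and can reach an accepting state, and it lies on the cycle 0 → 3 → 1 → 0.
Traversing that cycle any number of times yields accepted strings of unbounded length, so the language is infinite.

infinite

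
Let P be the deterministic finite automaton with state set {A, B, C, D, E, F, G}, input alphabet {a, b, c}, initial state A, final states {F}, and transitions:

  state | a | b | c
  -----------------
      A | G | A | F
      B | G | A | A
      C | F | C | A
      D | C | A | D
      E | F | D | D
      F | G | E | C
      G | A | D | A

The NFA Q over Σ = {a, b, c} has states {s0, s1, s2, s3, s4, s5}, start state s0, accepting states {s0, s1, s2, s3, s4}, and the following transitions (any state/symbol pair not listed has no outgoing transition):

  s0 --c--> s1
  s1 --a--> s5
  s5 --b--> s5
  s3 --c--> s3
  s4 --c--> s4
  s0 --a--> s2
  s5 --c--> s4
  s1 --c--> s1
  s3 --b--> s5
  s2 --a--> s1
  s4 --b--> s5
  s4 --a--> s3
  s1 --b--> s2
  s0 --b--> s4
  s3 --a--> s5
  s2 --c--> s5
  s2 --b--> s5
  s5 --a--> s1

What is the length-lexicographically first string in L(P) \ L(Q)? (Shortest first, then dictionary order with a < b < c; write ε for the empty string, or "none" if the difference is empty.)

The string cca is accepted by P but not by Q.
No shorter string lies in the difference, and cca is the lexicographically first length-3 string in L(P) \ L(Q).

cca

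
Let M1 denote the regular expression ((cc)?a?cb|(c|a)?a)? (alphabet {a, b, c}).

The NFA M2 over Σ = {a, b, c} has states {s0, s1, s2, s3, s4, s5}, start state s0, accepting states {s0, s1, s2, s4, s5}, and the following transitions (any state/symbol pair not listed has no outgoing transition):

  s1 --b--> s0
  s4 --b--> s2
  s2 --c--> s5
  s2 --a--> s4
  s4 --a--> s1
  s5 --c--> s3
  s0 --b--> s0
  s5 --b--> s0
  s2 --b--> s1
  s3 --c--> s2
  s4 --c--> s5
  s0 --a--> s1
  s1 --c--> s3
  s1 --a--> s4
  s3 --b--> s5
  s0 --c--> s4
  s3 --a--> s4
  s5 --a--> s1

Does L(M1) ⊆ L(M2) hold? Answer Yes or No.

Yes

Converting the expression M1 to a DFA (subset construction, then merging equivalent states) gives the minimal DFA with states {r0, r1, r2, r3, r4, r5, r6, r7}, start state r0, accepting states {r0, r1, r4} and transitions r0: a→r1, b→r2, c→r3; r1: a→r4, b→r2, c→r5; r2: a→r2, b→r2, c→r2; r3: a→r4, b→r4, c→r6; r4: a→r2, b→r2, c→r2; r5: a→r2, b→r4, c→r2; r6: a→r7, b→r2, c→r5; r7: a→r2, b→r2, c→r5.
Exploring the product automaton M1 × M2 from the start pair (r0, s0), following both machines on each input symbol, reaches 16 state pairs: (r0, s0), (r1, s1), (r2, s0), (r3, s4), (r4, s4), (r5, s3), (r2, s1), (r2, s4), (r4, s1), (r4, s2), (r6, s5), (r2, s2), (r2, s5), (r4, s5), (r2, s3), (r7, s1).
M1 accepts in {r0, r1, r4} and M2 accepts in {s0, s1, s2, s4, s5}. The reachable pairs whose M1-component is accepting are (r0, s0), (r1, s1), (r4, s4), (r4, s1), (r4, s2), (r4, s5); in each of them the M2-component is accepting too, so the product for L(M1) \ L(M2) (M1-component accepting, M2-component rejecting) has no reachable accepting pair and the difference is empty.
Hence every string in L(M1) is also in L(M2).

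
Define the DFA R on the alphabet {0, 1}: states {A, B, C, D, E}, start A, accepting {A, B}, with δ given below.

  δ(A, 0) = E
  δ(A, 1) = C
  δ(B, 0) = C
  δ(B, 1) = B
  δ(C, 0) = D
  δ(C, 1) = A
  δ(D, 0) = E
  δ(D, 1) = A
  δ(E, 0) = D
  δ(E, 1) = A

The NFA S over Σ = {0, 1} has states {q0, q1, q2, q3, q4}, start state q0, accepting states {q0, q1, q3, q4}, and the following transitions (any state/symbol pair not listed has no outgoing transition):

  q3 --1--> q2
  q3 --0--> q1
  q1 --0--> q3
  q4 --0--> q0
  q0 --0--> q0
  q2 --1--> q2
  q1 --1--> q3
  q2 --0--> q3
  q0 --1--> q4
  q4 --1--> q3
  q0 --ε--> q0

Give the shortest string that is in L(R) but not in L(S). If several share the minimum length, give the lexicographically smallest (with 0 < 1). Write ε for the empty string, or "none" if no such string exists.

0111

The string 0111 is accepted by R but not by S.
No shorter string lies in the difference, and 0111 is the lexicographically first length-4 string in L(R) \ L(S).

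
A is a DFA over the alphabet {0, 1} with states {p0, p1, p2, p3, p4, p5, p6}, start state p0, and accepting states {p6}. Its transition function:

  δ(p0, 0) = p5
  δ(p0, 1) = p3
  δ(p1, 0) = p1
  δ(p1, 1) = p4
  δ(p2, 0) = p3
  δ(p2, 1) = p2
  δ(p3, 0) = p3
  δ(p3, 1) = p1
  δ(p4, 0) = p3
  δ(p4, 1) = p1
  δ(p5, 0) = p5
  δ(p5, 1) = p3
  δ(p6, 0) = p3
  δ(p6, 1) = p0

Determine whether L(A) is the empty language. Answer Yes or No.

Yes

The states reachable from the start state are {p0, p1, p3, p4, p5}.
None of the accepting states {p6} is reachable, so no string is accepted and L(A) = ∅.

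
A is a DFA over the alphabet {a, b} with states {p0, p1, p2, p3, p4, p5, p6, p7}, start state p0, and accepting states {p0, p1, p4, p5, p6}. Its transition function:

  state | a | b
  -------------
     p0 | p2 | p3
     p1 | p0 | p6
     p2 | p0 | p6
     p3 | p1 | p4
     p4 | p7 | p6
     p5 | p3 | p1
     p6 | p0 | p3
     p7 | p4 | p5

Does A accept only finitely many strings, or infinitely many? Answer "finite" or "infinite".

infinite

State p0 is reachable from the start and can reach an accepting state, and it lies on the cycle p0 → p2 → p0.
Traversing that cycle any number of times yields accepted strings of unbounded length, so the language is infinite.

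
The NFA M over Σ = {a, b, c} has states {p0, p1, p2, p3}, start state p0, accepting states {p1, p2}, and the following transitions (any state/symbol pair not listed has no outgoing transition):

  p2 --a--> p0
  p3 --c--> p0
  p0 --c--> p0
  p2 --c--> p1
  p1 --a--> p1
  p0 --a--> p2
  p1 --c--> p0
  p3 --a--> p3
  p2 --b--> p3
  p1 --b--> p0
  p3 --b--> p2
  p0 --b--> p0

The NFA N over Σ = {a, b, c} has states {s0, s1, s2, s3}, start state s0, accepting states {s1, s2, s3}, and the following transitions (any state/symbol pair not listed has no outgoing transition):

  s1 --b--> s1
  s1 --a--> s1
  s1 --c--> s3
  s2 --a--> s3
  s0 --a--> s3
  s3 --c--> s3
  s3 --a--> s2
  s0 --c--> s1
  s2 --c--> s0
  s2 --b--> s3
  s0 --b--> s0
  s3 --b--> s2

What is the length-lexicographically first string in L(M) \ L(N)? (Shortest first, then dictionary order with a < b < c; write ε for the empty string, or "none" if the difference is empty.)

The string ccac is accepted by M but not by N.
No shorter string lies in the difference, and ccac is the lexicographically first length-4 string in L(M) \ L(N).

ccac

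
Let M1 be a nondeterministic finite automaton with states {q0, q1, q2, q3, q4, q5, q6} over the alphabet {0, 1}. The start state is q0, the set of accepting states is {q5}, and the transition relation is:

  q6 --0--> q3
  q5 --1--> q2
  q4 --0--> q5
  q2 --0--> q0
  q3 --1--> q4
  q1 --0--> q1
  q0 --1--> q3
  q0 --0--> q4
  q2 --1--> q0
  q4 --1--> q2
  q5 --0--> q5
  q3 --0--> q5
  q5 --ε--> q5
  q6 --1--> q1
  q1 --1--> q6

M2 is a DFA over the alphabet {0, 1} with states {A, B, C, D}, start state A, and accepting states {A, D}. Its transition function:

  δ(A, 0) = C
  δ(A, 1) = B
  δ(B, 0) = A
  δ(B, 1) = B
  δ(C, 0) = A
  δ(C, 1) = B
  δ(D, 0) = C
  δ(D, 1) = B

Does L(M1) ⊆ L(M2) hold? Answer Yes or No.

No

The string 000 is in L(M1) but not in L(M2).
So L(M1) ⊄ L(M2).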